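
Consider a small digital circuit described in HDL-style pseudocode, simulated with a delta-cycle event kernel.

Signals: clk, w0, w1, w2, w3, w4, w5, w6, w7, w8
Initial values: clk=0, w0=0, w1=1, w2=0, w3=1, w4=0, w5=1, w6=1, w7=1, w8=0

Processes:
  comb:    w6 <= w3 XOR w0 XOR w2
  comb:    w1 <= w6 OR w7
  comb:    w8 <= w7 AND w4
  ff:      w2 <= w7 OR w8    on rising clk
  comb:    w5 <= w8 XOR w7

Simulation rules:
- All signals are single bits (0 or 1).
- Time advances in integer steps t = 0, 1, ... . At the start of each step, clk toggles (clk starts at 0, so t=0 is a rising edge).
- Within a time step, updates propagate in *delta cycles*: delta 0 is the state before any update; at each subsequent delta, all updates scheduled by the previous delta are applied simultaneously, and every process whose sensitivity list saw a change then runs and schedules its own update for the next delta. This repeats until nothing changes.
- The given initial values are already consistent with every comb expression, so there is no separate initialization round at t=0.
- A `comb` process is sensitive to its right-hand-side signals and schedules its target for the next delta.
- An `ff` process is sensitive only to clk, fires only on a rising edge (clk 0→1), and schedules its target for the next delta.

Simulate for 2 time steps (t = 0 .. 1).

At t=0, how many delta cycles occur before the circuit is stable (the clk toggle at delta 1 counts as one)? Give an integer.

t0.Δ0 w4=0 w0=0 w3=1 w1=1 w2=0 w7=1 clk=0 w6=1 w5=1 w8=0
t0.Δ1 w4=0 w0=0 w3=1 w1=1 w2=0 w7=1 clk=1 w6=1 w5=1 w8=0
t0.Δ2 w4=0 w0=0 w3=1 w1=1 w2=1 w7=1 clk=1 w6=1 w5=1 w8=0
t0.Δ3 w4=0 w0=0 w3=1 w1=1 w2=1 w7=1 clk=1 w6=0 w5=1 w8=0
t1.Δ0 w4=0 w0=0 w3=1 w1=1 w2=1 w7=1 clk=1 w6=0 w5=1 w8=0
t1.Δ1 w4=0 w0=0 w3=1 w1=1 w2=1 w7=1 clk=0 w6=0 w5=1 w8=0

3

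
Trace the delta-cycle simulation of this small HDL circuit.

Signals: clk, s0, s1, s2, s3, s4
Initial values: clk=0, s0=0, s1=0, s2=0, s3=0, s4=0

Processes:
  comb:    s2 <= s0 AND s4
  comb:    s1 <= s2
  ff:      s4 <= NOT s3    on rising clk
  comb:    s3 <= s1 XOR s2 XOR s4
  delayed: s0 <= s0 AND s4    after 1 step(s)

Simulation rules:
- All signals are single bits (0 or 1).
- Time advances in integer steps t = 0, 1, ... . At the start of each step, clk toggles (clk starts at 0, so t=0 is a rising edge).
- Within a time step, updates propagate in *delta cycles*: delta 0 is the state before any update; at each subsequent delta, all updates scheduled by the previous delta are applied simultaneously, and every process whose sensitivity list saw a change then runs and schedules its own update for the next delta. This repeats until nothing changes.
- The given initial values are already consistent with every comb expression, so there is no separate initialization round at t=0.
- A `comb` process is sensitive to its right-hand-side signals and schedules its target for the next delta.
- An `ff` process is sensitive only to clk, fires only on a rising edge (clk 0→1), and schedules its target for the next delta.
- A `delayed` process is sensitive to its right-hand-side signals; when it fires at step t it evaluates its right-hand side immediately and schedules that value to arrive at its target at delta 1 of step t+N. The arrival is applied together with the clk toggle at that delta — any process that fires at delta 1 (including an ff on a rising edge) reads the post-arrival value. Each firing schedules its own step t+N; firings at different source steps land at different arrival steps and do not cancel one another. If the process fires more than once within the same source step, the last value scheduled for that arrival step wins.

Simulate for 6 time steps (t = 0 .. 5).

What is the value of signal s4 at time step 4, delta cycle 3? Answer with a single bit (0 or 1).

1

t0.Δ0 s4=0 s0=0 s2=0 s3=0 s1=0 clk=0
t0.Δ1 s4=0 s0=0 s2=0 s3=0 s1=0 clk=1
t0.Δ2 s4=1 s0=0 s2=0 s3=0 s1=0 clk=1
t0.Δ3 s4=1 s0=0 s2=0 s3=1 s1=0 clk=1
t1.Δ0 s4=1 s0=0 s2=0 s3=1 s1=0 clk=1
t1.Δ1 s4=1 s0=0 s2=0 s3=1 s1=0 clk=0
t2.Δ0 s4=1 s0=0 s2=0 s3=1 s1=0 clk=0
t2.Δ1 s4=1 s0=0 s2=0 s3=1 s1=0 clk=1
t2.Δ2 s4=0 s0=0 s2=0 s3=1 s1=0 clk=1
t2.Δ3 s4=0 s0=0 s2=0 s3=0 s1=0 clk=1
t3.Δ0 s4=0 s0=0 s2=0 s3=0 s1=0 clk=1
t3.Δ1 s4=0 s0=0 s2=0 s3=0 s1=0 clk=0
t4.Δ0 s4=0 s0=0 s2=0 s3=0 s1=0 clk=0
t4.Δ1 s4=0 s0=0 s2=0 s3=0 s1=0 clk=1
t4.Δ2 s4=1 s0=0 s2=0 s3=0 s1=0 clk=1
t4.Δ3 s4=1 s0=0 s2=0 s3=1 s1=0 clk=1
t5.Δ0 s4=1 s0=0 s2=0 s3=1 s1=0 clk=1
t5.Δ1 s4=1 s0=0 s2=0 s3=1 s1=0 clk=0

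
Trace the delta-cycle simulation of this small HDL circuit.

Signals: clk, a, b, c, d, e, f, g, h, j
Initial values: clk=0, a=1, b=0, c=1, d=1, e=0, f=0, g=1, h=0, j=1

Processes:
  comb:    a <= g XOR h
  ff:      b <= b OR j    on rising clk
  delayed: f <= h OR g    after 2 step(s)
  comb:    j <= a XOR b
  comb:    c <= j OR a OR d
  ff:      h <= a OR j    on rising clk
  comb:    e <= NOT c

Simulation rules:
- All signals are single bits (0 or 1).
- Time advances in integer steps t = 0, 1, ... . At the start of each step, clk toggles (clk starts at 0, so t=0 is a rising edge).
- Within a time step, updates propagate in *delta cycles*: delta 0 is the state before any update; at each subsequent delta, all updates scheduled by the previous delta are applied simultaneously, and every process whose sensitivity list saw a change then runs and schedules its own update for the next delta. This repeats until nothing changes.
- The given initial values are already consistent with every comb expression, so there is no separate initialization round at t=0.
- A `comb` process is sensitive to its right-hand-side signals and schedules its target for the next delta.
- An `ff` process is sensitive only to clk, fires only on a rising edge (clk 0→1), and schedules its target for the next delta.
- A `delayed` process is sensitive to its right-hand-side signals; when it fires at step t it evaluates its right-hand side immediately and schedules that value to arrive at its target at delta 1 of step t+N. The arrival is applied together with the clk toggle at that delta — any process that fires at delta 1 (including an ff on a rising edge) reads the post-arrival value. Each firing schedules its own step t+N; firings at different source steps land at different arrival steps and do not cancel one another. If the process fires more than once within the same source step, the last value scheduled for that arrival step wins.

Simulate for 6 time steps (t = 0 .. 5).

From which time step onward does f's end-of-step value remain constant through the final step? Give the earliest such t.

2

t=0 Δ0: e=0 g=1 a=1 clk=0 c=1 d=1 f=0 b=0 h=0 j=1
  Δ1: clk:0→1
  Δ2: b:0→1, h:0→1
  Δ3: a:1→0, j:1→0
  Δ4: j:0→1
  (4Δ to stable)
t=1 Δ0: e=0 g=1 a=0 clk=1 c=1 d=1 f=0 b=1 h=1 j=1
  Δ1: clk:1→0
  (1Δ to stable)
t=2 Δ0: e=0 g=1 a=0 clk=0 c=1 d=1 f=0 b=1 h=1 j=1
  Δ1: clk:0→1, f:0→1
  (1Δ to stable)
t=3 Δ0: e=0 g=1 a=0 clk=1 c=1 d=1 f=1 b=1 h=1 j=1
  Δ1: clk:1→0
  (1Δ to stable)
t=4 Δ0: e=0 g=1 a=0 clk=0 c=1 d=1 f=1 b=1 h=1 j=1
  Δ1: clk:0→1
  (1Δ to stable)
t=5 Δ0: e=0 g=1 a=0 clk=1 c=1 d=1 f=1 b=1 h=1 j=1
  Δ1: clk:1→0
  (1Δ to stable)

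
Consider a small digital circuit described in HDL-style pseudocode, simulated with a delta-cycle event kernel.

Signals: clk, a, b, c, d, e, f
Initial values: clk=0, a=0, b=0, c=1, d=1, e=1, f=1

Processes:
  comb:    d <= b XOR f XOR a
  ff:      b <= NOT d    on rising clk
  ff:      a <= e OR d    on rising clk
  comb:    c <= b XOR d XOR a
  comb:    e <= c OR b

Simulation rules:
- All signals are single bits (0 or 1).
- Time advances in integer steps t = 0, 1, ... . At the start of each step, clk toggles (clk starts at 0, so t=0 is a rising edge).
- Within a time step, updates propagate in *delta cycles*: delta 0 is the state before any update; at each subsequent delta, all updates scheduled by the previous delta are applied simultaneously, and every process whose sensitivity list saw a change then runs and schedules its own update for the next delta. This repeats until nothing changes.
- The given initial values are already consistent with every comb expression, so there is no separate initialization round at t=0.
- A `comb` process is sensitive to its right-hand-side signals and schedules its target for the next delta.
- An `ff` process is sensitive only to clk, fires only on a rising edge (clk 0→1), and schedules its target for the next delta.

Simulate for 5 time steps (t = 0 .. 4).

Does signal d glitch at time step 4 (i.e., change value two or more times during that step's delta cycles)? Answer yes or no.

t=0 Δ0: e=1 b=0 d=1 f=1 c=1 clk=0 a=0
  Δ1: clk:0→1
  Δ2: a:0→1
  Δ3: d:1→0, c:1→0
  Δ4: e:1→0, c:0→1
  Δ5: e:0→1
  (5Δ to stable)
t=1 Δ0: e=1 b=0 d=0 f=1 c=1 clk=1 a=1
  Δ1: clk:1→0
  (1Δ to stable)
t=2 Δ0: e=1 b=0 d=0 f=1 c=1 clk=0 a=1
  Δ1: clk:0→1
  Δ2: b:0→1
  Δ3: d:0→1, c:1→0
  Δ4: c:0→1
  (4Δ to stable)
t=3 Δ0: e=1 b=1 d=1 f=1 c=1 clk=1 a=1
  Δ1: clk:1→0
  (1Δ to stable)
t=4 Δ0: e=1 b=1 d=1 f=1 c=1 clk=0 a=1
  Δ1: clk:0→1
  Δ2: b:1→0
  Δ3: d:1→0, c:1→0
  Δ4: e:1→0, c:0→1
  Δ5: e:0→1
  (5Δ to stable)

no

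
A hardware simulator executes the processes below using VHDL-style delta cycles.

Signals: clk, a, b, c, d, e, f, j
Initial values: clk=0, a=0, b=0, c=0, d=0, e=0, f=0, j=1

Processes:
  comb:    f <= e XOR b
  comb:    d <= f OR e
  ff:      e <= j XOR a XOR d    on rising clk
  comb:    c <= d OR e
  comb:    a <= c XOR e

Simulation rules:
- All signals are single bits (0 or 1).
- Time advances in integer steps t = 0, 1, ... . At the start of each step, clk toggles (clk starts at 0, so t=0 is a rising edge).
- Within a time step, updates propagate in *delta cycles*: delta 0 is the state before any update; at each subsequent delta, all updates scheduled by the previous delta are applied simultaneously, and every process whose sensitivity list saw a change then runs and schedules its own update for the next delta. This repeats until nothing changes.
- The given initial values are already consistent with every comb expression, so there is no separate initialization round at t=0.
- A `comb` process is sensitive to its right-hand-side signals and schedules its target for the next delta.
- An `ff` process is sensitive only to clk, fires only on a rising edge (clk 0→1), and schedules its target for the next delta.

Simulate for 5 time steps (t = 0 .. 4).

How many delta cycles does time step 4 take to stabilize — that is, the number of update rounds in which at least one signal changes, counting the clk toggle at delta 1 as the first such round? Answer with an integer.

4

t0.Δ0 clk=0 a=0 b=0 d=0 f=0 c=0 j=1 e=0
t0.Δ1 clk=1 a=0 b=0 d=0 f=0 c=0 j=1 e=0
t0.Δ2 clk=1 a=0 b=0 d=0 f=0 c=0 j=1 e=1
t0.Δ3 clk=1 a=1 b=0 d=1 f=1 c=1 j=1 e=1
t0.Δ4 clk=1 a=0 b=0 d=1 f=1 c=1 j=1 e=1
t1.Δ0 clk=1 a=0 b=0 d=1 f=1 c=1 j=1 e=1
t1.Δ1 clk=0 a=0 b=0 d=1 f=1 c=1 j=1 e=1
t2.Δ0 clk=0 a=0 b=0 d=1 f=1 c=1 j=1 e=1
t2.Δ1 clk=1 a=0 b=0 d=1 f=1 c=1 j=1 e=1
t2.Δ2 clk=1 a=0 b=0 d=1 f=1 c=1 j=1 e=0
t2.Δ3 clk=1 a=1 b=0 d=1 f=0 c=1 j=1 e=0
t2.Δ4 clk=1 a=1 b=0 d=0 f=0 c=1 j=1 e=0
t2.Δ5 clk=1 a=1 b=0 d=0 f=0 c=0 j=1 e=0
t2.Δ6 clk=1 a=0 b=0 d=0 f=0 c=0 j=1 e=0
t3.Δ0 clk=1 a=0 b=0 d=0 f=0 c=0 j=1 e=0
t3.Δ1 clk=0 a=0 b=0 d=0 f=0 c=0 j=1 e=0
t4.Δ0 clk=0 a=0 b=0 d=0 f=0 c=0 j=1 e=0
t4.Δ1 clk=1 a=0 b=0 d=0 f=0 c=0 j=1 e=0
t4.Δ2 clk=1 a=0 b=0 d=0 f=0 c=0 j=1 e=1
t4.Δ3 clk=1 a=1 b=0 d=1 f=1 c=1 j=1 e=1
t4.Δ4 clk=1 a=0 b=0 d=1 f=1 c=1 j=1 e=1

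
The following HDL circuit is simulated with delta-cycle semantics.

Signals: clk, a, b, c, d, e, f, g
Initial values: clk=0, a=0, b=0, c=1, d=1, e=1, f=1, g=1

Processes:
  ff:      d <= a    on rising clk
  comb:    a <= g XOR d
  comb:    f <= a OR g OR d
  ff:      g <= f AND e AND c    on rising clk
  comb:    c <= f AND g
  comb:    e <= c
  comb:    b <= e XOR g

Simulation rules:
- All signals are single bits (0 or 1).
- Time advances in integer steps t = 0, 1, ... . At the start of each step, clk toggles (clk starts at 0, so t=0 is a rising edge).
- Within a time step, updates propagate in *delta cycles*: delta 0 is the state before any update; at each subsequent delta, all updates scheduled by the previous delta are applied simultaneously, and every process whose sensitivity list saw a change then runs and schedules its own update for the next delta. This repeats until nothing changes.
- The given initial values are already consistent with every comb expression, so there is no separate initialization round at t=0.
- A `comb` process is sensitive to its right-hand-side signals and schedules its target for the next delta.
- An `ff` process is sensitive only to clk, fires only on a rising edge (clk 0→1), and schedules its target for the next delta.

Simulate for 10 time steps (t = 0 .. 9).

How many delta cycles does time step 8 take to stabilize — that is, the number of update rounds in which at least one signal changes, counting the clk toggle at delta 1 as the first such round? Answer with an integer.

[bits: g,e,f,clk,d,a,c,b]
t=0: Δ0=11101010 Δ1=11111010 Δ2=11110010 Δ3=11110110 | 3Δ
t=1: Δ0=11110110 Δ1=11100110 | 1Δ
t=2: Δ0=11100110 Δ1=11110110 Δ2=11111110 Δ3=11111010 | 3Δ
t=3: Δ0=11111010 Δ1=11101010 | 1Δ
t=4: Δ0=11101010 Δ1=11111010 Δ2=11110010 Δ3=11110110 | 3Δ
t=5: Δ0=11110110 Δ1=11100110 | 1Δ
t=6: Δ0=11100110 Δ1=11110110 Δ2=11111110 Δ3=11111010 | 3Δ
t=7: Δ0=11111010 Δ1=11101010 | 1Δ
t=8: Δ0=11101010 Δ1=11111010 Δ2=11110010 Δ3=11110110 | 3Δ
t=9: Δ0=11110110 Δ1=11100110 | 1Δ

3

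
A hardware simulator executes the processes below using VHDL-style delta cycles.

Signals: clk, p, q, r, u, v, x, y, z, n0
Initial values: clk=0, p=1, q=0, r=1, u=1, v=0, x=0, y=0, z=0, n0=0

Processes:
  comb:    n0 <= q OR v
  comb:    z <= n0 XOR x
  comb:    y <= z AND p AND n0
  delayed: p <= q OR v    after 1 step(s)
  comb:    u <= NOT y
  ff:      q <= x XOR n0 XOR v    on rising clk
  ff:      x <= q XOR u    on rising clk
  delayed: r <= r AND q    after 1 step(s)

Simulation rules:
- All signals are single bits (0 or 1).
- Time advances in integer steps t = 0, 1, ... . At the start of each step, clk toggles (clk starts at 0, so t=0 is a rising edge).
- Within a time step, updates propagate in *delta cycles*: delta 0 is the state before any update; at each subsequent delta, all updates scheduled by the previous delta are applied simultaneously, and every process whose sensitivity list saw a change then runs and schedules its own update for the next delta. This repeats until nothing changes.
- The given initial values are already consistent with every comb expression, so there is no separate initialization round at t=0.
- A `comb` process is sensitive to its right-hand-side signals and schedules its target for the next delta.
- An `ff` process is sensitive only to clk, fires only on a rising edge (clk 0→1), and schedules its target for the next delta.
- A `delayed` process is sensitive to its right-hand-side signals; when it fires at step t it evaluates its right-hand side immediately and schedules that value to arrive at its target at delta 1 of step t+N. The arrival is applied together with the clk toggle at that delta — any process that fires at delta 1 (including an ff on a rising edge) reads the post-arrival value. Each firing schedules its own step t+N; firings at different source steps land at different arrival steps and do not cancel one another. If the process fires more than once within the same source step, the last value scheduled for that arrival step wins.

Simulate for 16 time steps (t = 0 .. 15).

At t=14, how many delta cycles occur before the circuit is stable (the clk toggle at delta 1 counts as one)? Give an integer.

[bits: clk,n0,q,x,p,u,z,v,r,y]
t=0: Δ0=0000110010 Δ1=1000110010 Δ2=1001110010 Δ3=1001111010 | 3Δ
t=1: Δ0=1001111010 Δ1=0001111010 | 1Δ
t=2: Δ0=0001111010 Δ1=1001111010 Δ2=1011111010 Δ3=1111111010 Δ4=1111110011 Δ5=1111100010 Δ6=1111110010 | 6Δ
t=3: Δ0=1111110010 Δ1=0111110010 | 1Δ
t=4: Δ0=0111110010 Δ1=1111110010 Δ2=1100110010 Δ3=1000111010 Δ4=1000110010 | 4Δ
t=5: Δ0=1000110010 Δ1=0000010000 | 1Δ
t=6: Δ0=0000010000 Δ1=1000010000 Δ2=1001010000 Δ3=1001011000 | 3Δ
t=7: Δ0=1001011000 Δ1=0001011000 | 1Δ
t=8: Δ0=0001011000 Δ1=1001011000 Δ2=1011011000 Δ3=1111011000 Δ4=1111010000 | 4Δ
t=9: Δ0=1111010000 Δ1=0111110000 | 1Δ
t=10: Δ0=0111110000 Δ1=1111110000 Δ2=1100110000 Δ3=1000111000 Δ4=1000110000 | 4Δ
t=11: Δ0=1000110000 Δ1=0000010000 | 1Δ
t=12: Δ0=0000010000 Δ1=1000010000 Δ2=1001010000 Δ3=1001011000 | 3Δ
t=13: Δ0=1001011000 Δ1=0001011000 | 1Δ
t=14: Δ0=0001011000 Δ1=1001011000 Δ2=1011011000 Δ3=1111011000 Δ4=1111010000 | 4Δ
t=15: Δ0=1111010000 Δ1=0111110000 | 1Δ

4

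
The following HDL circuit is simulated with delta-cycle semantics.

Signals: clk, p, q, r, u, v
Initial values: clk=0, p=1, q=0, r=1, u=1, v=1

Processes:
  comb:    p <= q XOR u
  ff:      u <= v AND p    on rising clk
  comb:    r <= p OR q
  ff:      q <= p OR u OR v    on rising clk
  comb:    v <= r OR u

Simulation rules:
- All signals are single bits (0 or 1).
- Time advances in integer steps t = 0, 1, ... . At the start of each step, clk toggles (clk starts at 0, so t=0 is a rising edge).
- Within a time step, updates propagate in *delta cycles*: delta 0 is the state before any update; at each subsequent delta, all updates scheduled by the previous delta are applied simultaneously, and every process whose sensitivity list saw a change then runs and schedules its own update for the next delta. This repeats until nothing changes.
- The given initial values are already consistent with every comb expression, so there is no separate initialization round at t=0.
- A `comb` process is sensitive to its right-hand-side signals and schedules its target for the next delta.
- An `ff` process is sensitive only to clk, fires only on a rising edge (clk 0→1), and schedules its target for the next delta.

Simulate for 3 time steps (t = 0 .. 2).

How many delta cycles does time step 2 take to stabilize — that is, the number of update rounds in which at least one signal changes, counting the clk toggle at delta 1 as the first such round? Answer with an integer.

t0.Δ0 r=1 q=0 clk=0 u=1 v=1 p=1
t0.Δ1 r=1 q=0 clk=1 u=1 v=1 p=1
t0.Δ2 r=1 q=1 clk=1 u=1 v=1 p=1
t0.Δ3 r=1 q=1 clk=1 u=1 v=1 p=0
t1.Δ0 r=1 q=1 clk=1 u=1 v=1 p=0
t1.Δ1 r=1 q=1 clk=0 u=1 v=1 p=0
t2.Δ0 r=1 q=1 clk=0 u=1 v=1 p=0
t2.Δ1 r=1 q=1 clk=1 u=1 v=1 p=0
t2.Δ2 r=1 q=1 clk=1 u=0 v=1 p=0
t2.Δ3 r=1 q=1 clk=1 u=0 v=1 p=1

3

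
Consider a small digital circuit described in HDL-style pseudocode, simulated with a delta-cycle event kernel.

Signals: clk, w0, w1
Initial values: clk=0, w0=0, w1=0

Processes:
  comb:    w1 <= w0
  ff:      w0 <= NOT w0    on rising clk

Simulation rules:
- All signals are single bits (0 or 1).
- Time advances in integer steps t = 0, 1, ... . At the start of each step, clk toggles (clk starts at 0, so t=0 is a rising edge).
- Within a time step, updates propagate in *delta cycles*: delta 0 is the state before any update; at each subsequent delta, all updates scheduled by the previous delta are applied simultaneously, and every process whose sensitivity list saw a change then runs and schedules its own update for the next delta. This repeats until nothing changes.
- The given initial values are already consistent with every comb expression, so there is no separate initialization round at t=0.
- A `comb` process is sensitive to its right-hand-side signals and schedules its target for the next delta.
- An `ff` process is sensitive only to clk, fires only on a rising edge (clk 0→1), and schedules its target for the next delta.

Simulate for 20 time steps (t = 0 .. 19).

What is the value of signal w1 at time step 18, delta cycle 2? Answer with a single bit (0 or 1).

1

[bits: clk,w1,w0]
t=0: Δ0=000 Δ1=100 Δ2=101 Δ3=111 | 3Δ
t=1: Δ0=111 Δ1=011 | 1Δ
t=2: Δ0=011 Δ1=111 Δ2=110 Δ3=100 | 3Δ
t=3: Δ0=100 Δ1=000 | 1Δ
t=4: Δ0=000 Δ1=100 Δ2=101 Δ3=111 | 3Δ
t=5: Δ0=111 Δ1=011 | 1Δ
t=6: Δ0=011 Δ1=111 Δ2=110 Δ3=100 | 3Δ
t=7: Δ0=100 Δ1=000 | 1Δ
t=8: Δ0=000 Δ1=100 Δ2=101 Δ3=111 | 3Δ
t=9: Δ0=111 Δ1=011 | 1Δ
t=10: Δ0=011 Δ1=111 Δ2=110 Δ3=100 | 3Δ
t=11: Δ0=100 Δ1=000 | 1Δ
t=12: Δ0=000 Δ1=100 Δ2=101 Δ3=111 | 3Δ
t=13: Δ0=111 Δ1=011 | 1Δ
t=14: Δ0=011 Δ1=111 Δ2=110 Δ3=100 | 3Δ
t=15: Δ0=100 Δ1=000 | 1Δ
t=16: Δ0=000 Δ1=100 Δ2=101 Δ3=111 | 3Δ
t=17: Δ0=111 Δ1=011 | 1Δ
t=18: Δ0=011 Δ1=111 Δ2=110 Δ3=100 | 3Δ
t=19: Δ0=100 Δ1=000 | 1Δ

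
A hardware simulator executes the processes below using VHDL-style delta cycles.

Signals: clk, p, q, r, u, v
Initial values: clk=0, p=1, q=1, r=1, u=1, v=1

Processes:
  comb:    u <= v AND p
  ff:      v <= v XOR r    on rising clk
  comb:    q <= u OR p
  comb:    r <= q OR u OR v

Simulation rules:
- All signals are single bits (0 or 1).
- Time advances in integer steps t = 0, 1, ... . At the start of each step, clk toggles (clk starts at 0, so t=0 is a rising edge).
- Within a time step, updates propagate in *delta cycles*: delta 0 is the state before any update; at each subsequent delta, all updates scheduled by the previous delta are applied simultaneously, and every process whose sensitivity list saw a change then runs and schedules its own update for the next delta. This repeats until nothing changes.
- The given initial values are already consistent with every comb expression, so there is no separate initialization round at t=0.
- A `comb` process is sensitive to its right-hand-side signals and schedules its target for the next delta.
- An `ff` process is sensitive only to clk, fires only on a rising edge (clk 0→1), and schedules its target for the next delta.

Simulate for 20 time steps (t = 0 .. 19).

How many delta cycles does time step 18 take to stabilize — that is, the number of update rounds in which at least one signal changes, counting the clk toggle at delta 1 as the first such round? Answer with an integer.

[bits: p,r,u,v,clk,q]
t=0: Δ0=111101 Δ1=111111 Δ2=111011 Δ3=110011 | 3Δ
t=1: Δ0=110011 Δ1=110001 | 1Δ
t=2: Δ0=110001 Δ1=110011 Δ2=110111 Δ3=111111 | 3Δ
t=3: Δ0=111111 Δ1=111101 | 1Δ
t=4: Δ0=111101 Δ1=111111 Δ2=111011 Δ3=110011 | 3Δ
t=5: Δ0=110011 Δ1=110001 | 1Δ
t=6: Δ0=110001 Δ1=110011 Δ2=110111 Δ3=111111 | 3Δ
t=7: Δ0=111111 Δ1=111101 | 1Δ
t=8: Δ0=111101 Δ1=111111 Δ2=111011 Δ3=110011 | 3Δ
t=9: Δ0=110011 Δ1=110001 | 1Δ
t=10: Δ0=110001 Δ1=110011 Δ2=110111 Δ3=111111 | 3Δ
t=11: Δ0=111111 Δ1=111101 | 1Δ
t=12: Δ0=111101 Δ1=111111 Δ2=111011 Δ3=110011 | 3Δ
t=13: Δ0=110011 Δ1=110001 | 1Δ
t=14: Δ0=110001 Δ1=110011 Δ2=110111 Δ3=111111 | 3Δ
t=15: Δ0=111111 Δ1=111101 | 1Δ
t=16: Δ0=111101 Δ1=111111 Δ2=111011 Δ3=110011 | 3Δ
t=17: Δ0=110011 Δ1=110001 | 1Δ
t=18: Δ0=110001 Δ1=110011 Δ2=110111 Δ3=111111 | 3Δ
t=19: Δ0=111111 Δ1=111101 | 1Δ

3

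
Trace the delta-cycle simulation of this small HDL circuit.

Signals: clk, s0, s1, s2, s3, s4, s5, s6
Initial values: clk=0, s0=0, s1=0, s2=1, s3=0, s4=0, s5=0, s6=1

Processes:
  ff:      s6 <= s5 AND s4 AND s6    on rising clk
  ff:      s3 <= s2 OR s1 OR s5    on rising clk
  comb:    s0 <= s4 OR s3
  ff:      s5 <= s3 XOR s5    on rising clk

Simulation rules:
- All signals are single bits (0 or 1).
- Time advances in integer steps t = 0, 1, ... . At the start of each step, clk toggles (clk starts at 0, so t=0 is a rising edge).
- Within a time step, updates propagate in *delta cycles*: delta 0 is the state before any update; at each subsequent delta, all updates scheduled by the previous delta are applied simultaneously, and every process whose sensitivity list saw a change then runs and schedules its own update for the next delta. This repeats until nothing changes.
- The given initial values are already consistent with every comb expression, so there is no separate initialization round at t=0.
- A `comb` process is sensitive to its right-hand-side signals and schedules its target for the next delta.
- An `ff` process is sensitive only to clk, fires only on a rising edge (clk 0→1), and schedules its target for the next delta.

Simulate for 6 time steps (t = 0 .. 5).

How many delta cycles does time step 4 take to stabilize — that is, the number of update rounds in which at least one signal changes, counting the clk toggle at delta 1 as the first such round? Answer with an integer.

2

t0.Δ0 s2=1 s3=0 s1=0 s4=0 clk=0 s6=1 s0=0 s5=0
t0.Δ1 s2=1 s3=0 s1=0 s4=0 clk=1 s6=1 s0=0 s5=0
t0.Δ2 s2=1 s3=1 s1=0 s4=0 clk=1 s6=0 s0=0 s5=0
t0.Δ3 s2=1 s3=1 s1=0 s4=0 clk=1 s6=0 s0=1 s5=0
t1.Δ0 s2=1 s3=1 s1=0 s4=0 clk=1 s6=0 s0=1 s5=0
t1.Δ1 s2=1 s3=1 s1=0 s4=0 clk=0 s6=0 s0=1 s5=0
t2.Δ0 s2=1 s3=1 s1=0 s4=0 clk=0 s6=0 s0=1 s5=0
t2.Δ1 s2=1 s3=1 s1=0 s4=0 clk=1 s6=0 s0=1 s5=0
t2.Δ2 s2=1 s3=1 s1=0 s4=0 clk=1 s6=0 s0=1 s5=1
t3.Δ0 s2=1 s3=1 s1=0 s4=0 clk=1 s6=0 s0=1 s5=1
t3.Δ1 s2=1 s3=1 s1=0 s4=0 clk=0 s6=0 s0=1 s5=1
t4.Δ0 s2=1 s3=1 s1=0 s4=0 clk=0 s6=0 s0=1 s5=1
t4.Δ1 s2=1 s3=1 s1=0 s4=0 clk=1 s6=0 s0=1 s5=1
t4.Δ2 s2=1 s3=1 s1=0 s4=0 clk=1 s6=0 s0=1 s5=0
t5.Δ0 s2=1 s3=1 s1=0 s4=0 clk=1 s6=0 s0=1 s5=0
t5.Δ1 s2=1 s3=1 s1=0 s4=0 clk=0 s6=0 s0=1 s5=0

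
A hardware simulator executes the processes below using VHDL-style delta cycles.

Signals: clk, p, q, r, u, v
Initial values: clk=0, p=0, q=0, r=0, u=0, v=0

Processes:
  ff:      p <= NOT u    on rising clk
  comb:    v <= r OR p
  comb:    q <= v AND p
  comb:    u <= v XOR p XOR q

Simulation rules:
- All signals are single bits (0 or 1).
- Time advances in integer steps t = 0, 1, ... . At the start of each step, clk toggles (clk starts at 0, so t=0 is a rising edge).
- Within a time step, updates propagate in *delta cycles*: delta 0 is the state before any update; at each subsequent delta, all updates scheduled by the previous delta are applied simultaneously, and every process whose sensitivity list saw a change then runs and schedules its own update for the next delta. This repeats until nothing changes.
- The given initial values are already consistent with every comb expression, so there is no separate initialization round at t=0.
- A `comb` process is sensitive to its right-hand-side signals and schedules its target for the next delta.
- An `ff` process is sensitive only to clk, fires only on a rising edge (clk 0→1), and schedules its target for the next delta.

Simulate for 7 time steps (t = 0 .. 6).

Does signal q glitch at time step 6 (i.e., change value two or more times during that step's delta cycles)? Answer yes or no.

no

t=0 Δ0: q=0 p=0 clk=0 v=0 r=0 u=0
  Δ1: clk:0→1
  Δ2: p:0→1
  Δ3: v:0→1, u:0→1
  Δ4: q:0→1, u:1→0
  Δ5: u:0→1
  (5Δ to stable)
t=1 Δ0: q=1 p=1 clk=1 v=1 r=0 u=1
  Δ1: clk:1→0
  (1Δ to stable)
t=2 Δ0: q=1 p=1 clk=0 v=1 r=0 u=1
  Δ1: clk:0→1
  Δ2: p:1→0
  Δ3: q:1→0, v:1→0, u:1→0
  (3Δ to stable)
t=3 Δ0: q=0 p=0 clk=1 v=0 r=0 u=0
  Δ1: clk:1→0
  (1Δ to stable)
t=4 Δ0: q=0 p=0 clk=0 v=0 r=0 u=0
  Δ1: clk:0→1
  Δ2: p:0→1
  Δ3: v:0→1, u:0→1
  Δ4: q:0→1, u:1→0
  Δ5: u:0→1
  (5Δ to stable)
t=5 Δ0: q=1 p=1 clk=1 v=1 r=0 u=1
  Δ1: clk:1→0
  (1Δ to stable)
t=6 Δ0: q=1 p=1 clk=0 v=1 r=0 u=1
  Δ1: clk:0→1
  Δ2: p:1→0
  Δ3: q:1→0, v:1→0, u:1→0
  (3Δ to stable)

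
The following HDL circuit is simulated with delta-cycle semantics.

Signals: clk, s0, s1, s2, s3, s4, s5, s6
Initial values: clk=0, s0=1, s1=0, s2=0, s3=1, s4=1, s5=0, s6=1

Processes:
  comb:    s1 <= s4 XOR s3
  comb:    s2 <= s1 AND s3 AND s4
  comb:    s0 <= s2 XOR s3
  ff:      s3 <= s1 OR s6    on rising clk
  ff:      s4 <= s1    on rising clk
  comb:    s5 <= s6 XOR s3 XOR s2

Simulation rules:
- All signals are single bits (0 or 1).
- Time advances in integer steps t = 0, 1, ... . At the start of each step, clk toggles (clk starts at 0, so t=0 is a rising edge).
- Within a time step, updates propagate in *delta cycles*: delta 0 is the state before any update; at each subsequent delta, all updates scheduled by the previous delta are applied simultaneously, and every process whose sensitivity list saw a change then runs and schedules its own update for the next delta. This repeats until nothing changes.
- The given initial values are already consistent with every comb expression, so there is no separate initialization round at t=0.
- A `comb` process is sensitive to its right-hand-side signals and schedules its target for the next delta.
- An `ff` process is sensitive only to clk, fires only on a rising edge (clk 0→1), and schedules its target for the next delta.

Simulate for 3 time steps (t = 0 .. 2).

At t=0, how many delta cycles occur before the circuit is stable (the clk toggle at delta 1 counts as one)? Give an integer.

3

[bits: s1,s3,clk,s0,s6,s4,s5,s2]
t=0: Δ0=01011100 Δ1=01111100 Δ2=01111000 Δ3=11111000 | 3Δ
t=1: Δ0=11111000 Δ1=11011000 | 1Δ
t=2: Δ0=11011000 Δ1=11111000 Δ2=11111100 Δ3=01111101 Δ4=01101110 Δ5=01111100 | 5Δ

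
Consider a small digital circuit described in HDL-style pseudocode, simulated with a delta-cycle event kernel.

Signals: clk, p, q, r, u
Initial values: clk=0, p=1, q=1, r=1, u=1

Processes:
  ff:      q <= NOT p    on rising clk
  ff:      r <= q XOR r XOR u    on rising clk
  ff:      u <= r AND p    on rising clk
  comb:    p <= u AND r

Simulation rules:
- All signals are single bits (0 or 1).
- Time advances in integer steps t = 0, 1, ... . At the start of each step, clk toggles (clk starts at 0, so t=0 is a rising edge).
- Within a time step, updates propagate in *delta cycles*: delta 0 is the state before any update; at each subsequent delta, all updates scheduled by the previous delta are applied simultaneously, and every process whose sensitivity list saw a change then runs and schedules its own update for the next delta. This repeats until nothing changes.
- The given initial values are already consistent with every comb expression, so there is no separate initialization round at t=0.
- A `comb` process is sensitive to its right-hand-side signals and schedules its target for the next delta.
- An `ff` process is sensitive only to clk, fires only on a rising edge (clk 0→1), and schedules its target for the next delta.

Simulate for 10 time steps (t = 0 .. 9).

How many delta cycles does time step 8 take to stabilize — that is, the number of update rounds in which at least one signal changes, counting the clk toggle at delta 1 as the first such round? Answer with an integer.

2

t0.Δ0 clk=0 p=1 q=1 r=1 u=1
t0.Δ1 clk=1 p=1 q=1 r=1 u=1
t0.Δ2 clk=1 p=1 q=0 r=1 u=1
t1.Δ0 clk=1 p=1 q=0 r=1 u=1
t1.Δ1 clk=0 p=1 q=0 r=1 u=1
t2.Δ0 clk=0 p=1 q=0 r=1 u=1
t2.Δ1 clk=1 p=1 q=0 r=1 u=1
t2.Δ2 clk=1 p=1 q=0 r=0 u=1
t2.Δ3 clk=1 p=0 q=0 r=0 u=1
t3.Δ0 clk=1 p=0 q=0 r=0 u=1
t3.Δ1 clk=0 p=0 q=0 r=0 u=1
t4.Δ0 clk=0 p=0 q=0 r=0 u=1
t4.Δ1 clk=1 p=0 q=0 r=0 u=1
t4.Δ2 clk=1 p=0 q=1 r=1 u=0
t5.Δ0 clk=1 p=0 q=1 r=1 u=0
t5.Δ1 clk=0 p=0 q=1 r=1 u=0
t6.Δ0 clk=0 p=0 q=1 r=1 u=0
t6.Δ1 clk=1 p=0 q=1 r=1 u=0
t6.Δ2 clk=1 p=0 q=1 r=0 u=0
t7.Δ0 clk=1 p=0 q=1 r=0 u=0
t7.Δ1 clk=0 p=0 q=1 r=0 u=0
t8.Δ0 clk=0 p=0 q=1 r=0 u=0
t8.Δ1 clk=1 p=0 q=1 r=0 u=0
t8.Δ2 clk=1 p=0 q=1 r=1 u=0
t9.Δ0 clk=1 p=0 q=1 r=1 u=0
t9.Δ1 clk=0 p=0 q=1 r=1 u=0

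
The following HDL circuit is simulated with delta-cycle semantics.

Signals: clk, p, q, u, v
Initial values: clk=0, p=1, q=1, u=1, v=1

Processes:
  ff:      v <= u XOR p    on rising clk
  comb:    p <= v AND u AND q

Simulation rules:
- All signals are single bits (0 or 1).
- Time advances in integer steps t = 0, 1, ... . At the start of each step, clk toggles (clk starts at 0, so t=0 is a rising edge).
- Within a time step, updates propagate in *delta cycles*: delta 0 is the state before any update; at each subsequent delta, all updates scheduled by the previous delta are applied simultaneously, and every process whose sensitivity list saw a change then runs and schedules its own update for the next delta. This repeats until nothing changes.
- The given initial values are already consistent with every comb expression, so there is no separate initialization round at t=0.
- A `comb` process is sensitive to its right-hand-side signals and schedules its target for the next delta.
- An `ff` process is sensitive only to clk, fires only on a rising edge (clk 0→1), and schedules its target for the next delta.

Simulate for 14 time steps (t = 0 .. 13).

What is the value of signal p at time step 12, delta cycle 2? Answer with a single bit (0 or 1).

1

[bits: clk,v,p,u,q]
t=0: Δ0=01111 Δ1=11111 Δ2=10111 Δ3=10011 | 3Δ
t=1: Δ0=10011 Δ1=00011 | 1Δ
t=2: Δ0=00011 Δ1=10011 Δ2=11011 Δ3=11111 | 3Δ
t=3: Δ0=11111 Δ1=01111 | 1Δ
t=4: Δ0=01111 Δ1=11111 Δ2=10111 Δ3=10011 | 3Δ
t=5: Δ0=10011 Δ1=00011 | 1Δ
t=6: Δ0=00011 Δ1=10011 Δ2=11011 Δ3=11111 | 3Δ
t=7: Δ0=11111 Δ1=01111 | 1Δ
t=8: Δ0=01111 Δ1=11111 Δ2=10111 Δ3=10011 | 3Δ
t=9: Δ0=10011 Δ1=00011 | 1Δ
t=10: Δ0=00011 Δ1=10011 Δ2=11011 Δ3=11111 | 3Δ
t=11: Δ0=11111 Δ1=01111 | 1Δ
t=12: Δ0=01111 Δ1=11111 Δ2=10111 Δ3=10011 | 3Δ
t=13: Δ0=10011 Δ1=00011 | 1Δ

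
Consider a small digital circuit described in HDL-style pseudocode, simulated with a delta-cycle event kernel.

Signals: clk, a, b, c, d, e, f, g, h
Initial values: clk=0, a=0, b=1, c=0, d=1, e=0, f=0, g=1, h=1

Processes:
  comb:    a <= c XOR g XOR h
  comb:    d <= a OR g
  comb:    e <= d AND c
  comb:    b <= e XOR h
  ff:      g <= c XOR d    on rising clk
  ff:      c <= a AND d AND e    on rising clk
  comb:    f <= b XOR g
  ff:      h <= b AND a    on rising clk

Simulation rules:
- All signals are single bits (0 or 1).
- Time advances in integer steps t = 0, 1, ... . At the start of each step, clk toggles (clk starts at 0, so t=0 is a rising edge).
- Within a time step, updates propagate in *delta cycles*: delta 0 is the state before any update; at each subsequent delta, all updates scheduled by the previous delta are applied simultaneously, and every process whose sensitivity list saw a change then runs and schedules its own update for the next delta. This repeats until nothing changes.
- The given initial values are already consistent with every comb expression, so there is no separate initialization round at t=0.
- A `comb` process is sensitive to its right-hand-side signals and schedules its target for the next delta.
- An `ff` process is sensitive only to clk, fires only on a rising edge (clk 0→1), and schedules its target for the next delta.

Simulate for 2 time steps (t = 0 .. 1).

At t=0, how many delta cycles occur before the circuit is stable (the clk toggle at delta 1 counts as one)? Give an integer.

t=0 Δ0: d=1 h=1 a=0 f=0 clk=0 c=0 e=0 b=1 g=1
  Δ1: clk:0→1
  Δ2: h:1→0
  Δ3: a:0→1, b:1→0
  Δ4: f:0→1
  (4Δ to stable)
t=1 Δ0: d=1 h=0 a=1 f=1 clk=1 c=0 e=0 b=0 g=1
  Δ1: clk:1→0
  (1Δ to stable)

4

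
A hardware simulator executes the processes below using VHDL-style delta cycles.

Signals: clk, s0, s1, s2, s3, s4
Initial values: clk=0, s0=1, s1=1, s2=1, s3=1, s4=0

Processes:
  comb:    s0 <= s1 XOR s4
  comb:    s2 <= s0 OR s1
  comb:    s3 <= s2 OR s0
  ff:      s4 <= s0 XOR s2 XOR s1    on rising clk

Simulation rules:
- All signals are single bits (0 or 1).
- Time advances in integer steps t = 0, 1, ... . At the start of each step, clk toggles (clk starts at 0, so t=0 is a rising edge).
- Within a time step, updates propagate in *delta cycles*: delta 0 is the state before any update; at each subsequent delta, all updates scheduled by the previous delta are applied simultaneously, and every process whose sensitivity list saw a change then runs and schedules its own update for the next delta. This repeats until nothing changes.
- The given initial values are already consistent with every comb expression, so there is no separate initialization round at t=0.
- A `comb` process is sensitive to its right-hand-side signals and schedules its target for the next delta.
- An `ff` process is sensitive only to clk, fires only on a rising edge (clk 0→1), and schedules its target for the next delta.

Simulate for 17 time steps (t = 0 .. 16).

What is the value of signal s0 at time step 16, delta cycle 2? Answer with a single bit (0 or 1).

1

t0.Δ0 s1=1 clk=0 s0=1 s2=1 s4=0 s3=1
t0.Δ1 s1=1 clk=1 s0=1 s2=1 s4=0 s3=1
t0.Δ2 s1=1 clk=1 s0=1 s2=1 s4=1 s3=1
t0.Δ3 s1=1 clk=1 s0=0 s2=1 s4=1 s3=1
t1.Δ0 s1=1 clk=1 s0=0 s2=1 s4=1 s3=1
t1.Δ1 s1=1 clk=0 s0=0 s2=1 s4=1 s3=1
t2.Δ0 s1=1 clk=0 s0=0 s2=1 s4=1 s3=1
t2.Δ1 s1=1 clk=1 s0=0 s2=1 s4=1 s3=1
t2.Δ2 s1=1 clk=1 s0=0 s2=1 s4=0 s3=1
t2.Δ3 s1=1 clk=1 s0=1 s2=1 s4=0 s3=1
t3.Δ0 s1=1 clk=1 s0=1 s2=1 s4=0 s3=1
t3.Δ1 s1=1 clk=0 s0=1 s2=1 s4=0 s3=1
t4.Δ0 s1=1 clk=0 s0=1 s2=1 s4=0 s3=1
t4.Δ1 s1=1 clk=1 s0=1 s2=1 s4=0 s3=1
t4.Δ2 s1=1 clk=1 s0=1 s2=1 s4=1 s3=1
t4.Δ3 s1=1 clk=1 s0=0 s2=1 s4=1 s3=1
t5.Δ0 s1=1 clk=1 s0=0 s2=1 s4=1 s3=1
t5.Δ1 s1=1 clk=0 s0=0 s2=1 s4=1 s3=1
t6.Δ0 s1=1 clk=0 s0=0 s2=1 s4=1 s3=1
t6.Δ1 s1=1 clk=1 s0=0 s2=1 s4=1 s3=1
t6.Δ2 s1=1 clk=1 s0=0 s2=1 s4=0 s3=1
t6.Δ3 s1=1 clk=1 s0=1 s2=1 s4=0 s3=1
t7.Δ0 s1=1 clk=1 s0=1 s2=1 s4=0 s3=1
t7.Δ1 s1=1 clk=0 s0=1 s2=1 s4=0 s3=1
t8.Δ0 s1=1 clk=0 s0=1 s2=1 s4=0 s3=1
t8.Δ1 s1=1 clk=1 s0=1 s2=1 s4=0 s3=1
t8.Δ2 s1=1 clk=1 s0=1 s2=1 s4=1 s3=1
t8.Δ3 s1=1 clk=1 s0=0 s2=1 s4=1 s3=1
t9.Δ0 s1=1 clk=1 s0=0 s2=1 s4=1 s3=1
t9.Δ1 s1=1 clk=0 s0=0 s2=1 s4=1 s3=1
t10.Δ0 s1=1 clk=0 s0=0 s2=1 s4=1 s3=1
t10.Δ1 s1=1 clk=1 s0=0 s2=1 s4=1 s3=1
t10.Δ2 s1=1 clk=1 s0=0 s2=1 s4=0 s3=1
t10.Δ3 s1=1 clk=1 s0=1 s2=1 s4=0 s3=1
t11.Δ0 s1=1 clk=1 s0=1 s2=1 s4=0 s3=1
t11.Δ1 s1=1 clk=0 s0=1 s2=1 s4=0 s3=1
t12.Δ0 s1=1 clk=0 s0=1 s2=1 s4=0 s3=1
t12.Δ1 s1=1 clk=1 s0=1 s2=1 s4=0 s3=1
t12.Δ2 s1=1 clk=1 s0=1 s2=1 s4=1 s3=1
t12.Δ3 s1=1 clk=1 s0=0 s2=1 s4=1 s3=1
t13.Δ0 s1=1 clk=1 s0=0 s2=1 s4=1 s3=1
t13.Δ1 s1=1 clk=0 s0=0 s2=1 s4=1 s3=1
t14.Δ0 s1=1 clk=0 s0=0 s2=1 s4=1 s3=1
t14.Δ1 s1=1 clk=1 s0=0 s2=1 s4=1 s3=1
t14.Δ2 s1=1 clk=1 s0=0 s2=1 s4=0 s3=1
t14.Δ3 s1=1 clk=1 s0=1 s2=1 s4=0 s3=1
t15.Δ0 s1=1 clk=1 s0=1 s2=1 s4=0 s3=1
t15.Δ1 s1=1 clk=0 s0=1 s2=1 s4=0 s3=1
t16.Δ0 s1=1 clk=0 s0=1 s2=1 s4=0 s3=1
t16.Δ1 s1=1 clk=1 s0=1 s2=1 s4=0 s3=1
t16.Δ2 s1=1 clk=1 s0=1 s2=1 s4=1 s3=1
t16.Δ3 s1=1 clk=1 s0=0 s2=1 s4=1 s3=1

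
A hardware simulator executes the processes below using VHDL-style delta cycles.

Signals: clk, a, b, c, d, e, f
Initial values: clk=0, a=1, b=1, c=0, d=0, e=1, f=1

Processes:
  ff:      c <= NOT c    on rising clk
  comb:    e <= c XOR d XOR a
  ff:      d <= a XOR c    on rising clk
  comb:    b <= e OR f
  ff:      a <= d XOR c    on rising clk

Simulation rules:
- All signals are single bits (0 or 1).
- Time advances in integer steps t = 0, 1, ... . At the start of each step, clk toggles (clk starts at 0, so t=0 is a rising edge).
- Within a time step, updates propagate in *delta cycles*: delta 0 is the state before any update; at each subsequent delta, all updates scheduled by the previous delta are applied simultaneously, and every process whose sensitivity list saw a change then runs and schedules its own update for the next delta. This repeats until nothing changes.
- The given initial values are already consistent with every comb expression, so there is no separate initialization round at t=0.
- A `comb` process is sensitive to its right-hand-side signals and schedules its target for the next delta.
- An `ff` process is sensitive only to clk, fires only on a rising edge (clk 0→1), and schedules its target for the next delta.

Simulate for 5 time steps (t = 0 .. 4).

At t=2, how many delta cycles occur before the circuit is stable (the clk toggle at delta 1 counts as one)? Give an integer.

[bits: clk,b,e,c,f,d,a]
t=0: Δ0=0110101 Δ1=1110101 Δ2=1111110 Δ3=1101110 | 3Δ
t=1: Δ0=1101110 Δ1=0101110 | 1Δ
t=2: Δ0=0101110 Δ1=1101110 Δ2=1100110 Δ3=1110110 | 3Δ
t=3: Δ0=1110110 Δ1=0110110 | 1Δ
t=4: Δ0=0110110 Δ1=1110110 Δ2=1111101 Δ3=1101101 | 3Δ

3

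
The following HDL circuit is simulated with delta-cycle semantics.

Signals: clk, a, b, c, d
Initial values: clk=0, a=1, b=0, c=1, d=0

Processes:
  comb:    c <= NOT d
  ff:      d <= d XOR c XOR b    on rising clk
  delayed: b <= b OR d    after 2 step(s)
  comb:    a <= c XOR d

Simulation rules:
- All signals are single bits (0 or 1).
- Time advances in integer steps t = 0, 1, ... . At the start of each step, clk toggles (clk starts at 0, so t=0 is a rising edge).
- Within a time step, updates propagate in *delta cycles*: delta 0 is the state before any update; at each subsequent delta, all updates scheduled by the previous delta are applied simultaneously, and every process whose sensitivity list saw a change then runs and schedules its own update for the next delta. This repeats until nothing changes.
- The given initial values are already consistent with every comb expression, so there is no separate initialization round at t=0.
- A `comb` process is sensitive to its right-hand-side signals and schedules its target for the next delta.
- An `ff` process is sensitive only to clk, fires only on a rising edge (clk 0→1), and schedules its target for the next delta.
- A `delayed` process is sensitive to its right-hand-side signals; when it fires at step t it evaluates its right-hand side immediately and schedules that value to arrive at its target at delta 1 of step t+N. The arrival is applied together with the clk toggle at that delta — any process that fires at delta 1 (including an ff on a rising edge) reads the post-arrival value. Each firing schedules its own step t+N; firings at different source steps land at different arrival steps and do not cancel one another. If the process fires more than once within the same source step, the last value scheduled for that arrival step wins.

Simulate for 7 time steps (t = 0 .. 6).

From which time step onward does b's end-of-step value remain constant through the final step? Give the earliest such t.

2

t0.Δ0 c=1 clk=0 d=0 a=1 b=0
t0.Δ1 c=1 clk=1 d=0 a=1 b=0
t0.Δ2 c=1 clk=1 d=1 a=1 b=0
t0.Δ3 c=0 clk=1 d=1 a=0 b=0
t0.Δ4 c=0 clk=1 d=1 a=1 b=0
t1.Δ0 c=0 clk=1 d=1 a=1 b=0
t1.Δ1 c=0 clk=0 d=1 a=1 b=0
t2.Δ0 c=0 clk=0 d=1 a=1 b=0
t2.Δ1 c=0 clk=1 d=1 a=1 b=1
t2.Δ2 c=0 clk=1 d=0 a=1 b=1
t2.Δ3 c=1 clk=1 d=0 a=0 b=1
t2.Δ4 c=1 clk=1 d=0 a=1 b=1
t3.Δ0 c=1 clk=1 d=0 a=1 b=1
t3.Δ1 c=1 clk=0 d=0 a=1 b=1
t4.Δ0 c=1 clk=0 d=0 a=1 b=1
t4.Δ1 c=1 clk=1 d=0 a=1 b=1
t5.Δ0 c=1 clk=1 d=0 a=1 b=1
t5.Δ1 c=1 clk=0 d=0 a=1 b=1
t6.Δ0 c=1 clk=0 d=0 a=1 b=1
t6.Δ1 c=1 clk=1 d=0 a=1 b=1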